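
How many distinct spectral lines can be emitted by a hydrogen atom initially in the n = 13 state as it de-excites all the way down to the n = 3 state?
55

The electron can occupy levels n = 3, 4, ..., 13 during de-excitation — that is m = 13 - 3 + 1 = 11 distinct levels.

The number of distinct spectral lines equals the number of ways to choose 2 of these m levels (each pair gives one possible emission transition):

Number of lines = m(m-1)/2 = 11×10/2 = 55

These correspond to all possible transitions between the 11 levels:
13 → 12, 13 → 11, 13 → 10, 13 → 9, 13 → 8, 13 → 7, 13 → 6, 13 → 5...

Each transition produces a photon with a unique energy (and thus wavelength). This count does not depend on Z.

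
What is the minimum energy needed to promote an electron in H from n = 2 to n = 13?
3.321 eV

The energy levels of a hydrogen-like atom are E_n = -13.6057 eV / n².

Energy at n = 2: E_2 = -13.6057 / 2² = -3.401425 eV
Energy at n = 13: E_13 = -13.6057 / 13² = -0.080507 eV

The excitation energy is the difference:
ΔE = E_13 - E_2
ΔE = -0.080507 - (-3.401425)
ΔE = 3.321 eV

Since this is positive, energy must be absorbed (photon absorption).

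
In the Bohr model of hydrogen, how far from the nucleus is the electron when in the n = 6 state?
1.9050 nm (or 19.0504 Å)

The Bohr radius formula is:
r_n = n² a₀ / Z

where a₀ = 0.0529177 nm is the Bohr radius.

For H (Z = 1) at n = 6:
r_6 = 6² × 0.0529177 nm / 1
r_6 = 36 × 0.0529177 nm / 1
r_6 = 1.90504 nm / 1
r_6 = 1.9050 nm

The electron orbits at approximately 1.9050 nm from the nucleus.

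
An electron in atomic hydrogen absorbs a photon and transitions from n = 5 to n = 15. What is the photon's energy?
0.48 eV

The energy levels of a hydrogen-like atom are E_n = -13.6057 eV / n².

Energy at n = 5: E_5 = -13.6057 / 5² = -0.54423 eV
Energy at n = 15: E_15 = -13.6057 / 15² = -0.06047 eV

The excitation energy is the difference:
ΔE = E_15 - E_5
ΔE = -0.06047 - (-0.54423)
ΔE = 0.48 eV

Since this is positive, energy must be absorbed (photon absorption).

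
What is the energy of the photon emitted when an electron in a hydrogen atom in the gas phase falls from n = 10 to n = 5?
0.408171 eV

The energy levels are E_n = -13.6057 eV / n².

Energy at n = 10: E_10 = -13.6057 / 10² = -0.136057000 eV
Energy at n = 5: E_5 = -13.6057 / 5² = -0.544228000 eV

For emission (electron falling to lower state), the photon energy is:
E_photon = E_10 - E_5 = |-0.136057000 - (-0.544228000)|
E_photon = 0.408171 eV

This energy is carried away by the emitted photon.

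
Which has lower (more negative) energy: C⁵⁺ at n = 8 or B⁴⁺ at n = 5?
B⁴⁺ at n = 5 (E = -13.605700 eV)

Using E_n = -13.6057 Z² / n² eV:

C⁵⁺ (Z = 6) at n = 8:
E = -13.6057 × 6² / 8² = -13.6057 × 36 / 64 = -7.653206250 eV

B⁴⁺ (Z = 5) at n = 5:
E = -13.6057 × 5² / 5² = -13.6057 × 25 / 25 = -13.605700000 eV

Since -13.605700000 eV < -7.653206250 eV,
B⁴⁺ at n = 5 is more tightly bound (requires more energy to ionize).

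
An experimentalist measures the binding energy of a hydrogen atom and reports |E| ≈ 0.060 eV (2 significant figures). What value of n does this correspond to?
n = 15

The exact energy levels follow E_n = -13.6057 eV / n².

The measured value (-0.060 eV) is reported to only 2 significant figures, so we must test candidate n values and see which one matches to that precision.

Candidate energies:
  n = 13:  E = -13.6057/13² = -0.08051 eV
  n = 14:  E = -13.6057/14² = -0.06942 eV
  n = 15:  E = -13.6057/15² = -0.06047 eV  ← matches
  n = 16:  E = -13.6057/16² = -0.05315 eV
  n = 17:  E = -13.6057/17² = -0.04708 eV

Checking against the measurement of -0.060 eV (2 sig figs), only n = 15 agrees:
E_15 = -0.06047 eV, which rounds to -0.060 eV ✓

Therefore n = 15.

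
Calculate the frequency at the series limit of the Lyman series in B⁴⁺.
8.2246e+16 Hz

The series limit corresponds to the transition from n = ∞ to n = 1.
This is the highest energy (shortest wavelength) transition in the Lyman series.

E_∞ = 0 eV
E_1 = -13.6057 × 5² / 1² = -340.14250 eV

Energy at series limit:
ΔE = E_∞ - E_1 = 0 - (-340.14250) = 340.14250 eV
E = 340.14250 eV × (1.602177 × 10⁻¹⁹ J/eV) = 5.449685e-17 J
f = E/h = 5.449685e-17 J / (6.62607 × 10⁻³⁴ J·s) = 8.2246e+16 Hz

This energy equals the ionization energy from the n = 1 state of B⁴⁺.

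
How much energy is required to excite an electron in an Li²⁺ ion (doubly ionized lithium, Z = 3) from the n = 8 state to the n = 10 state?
0.69 eV

The energy levels of a hydrogen-like atom are E_n = -13.6057 Z² eV / n².

Energy at n = 8: E_8 = -13.6057 × 3² / 8² = -1.91330 eV
Energy at n = 10: E_10 = -13.6057 × 3² / 10² = -1.22451 eV

The excitation energy is the difference:
ΔE = E_10 - E_8
ΔE = -1.22451 - (-1.91330)
ΔE = 0.69 eV

Since this is positive, energy must be absorbed (photon absorption).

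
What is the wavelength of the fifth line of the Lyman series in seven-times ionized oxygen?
1.464533 nm

The lines of a series are numbered from the longest wavelength (smallest ΔE) outward; the fifth line is the transition from n = n_f + 5 to n_f.
The Lyman series has all transitions ending at n_f = 1.

For O⁷⁺ (Z = 8), the fifth line (ε-line) is the jump from n = 6 to n = 1:
E_6 = -13.6057 × 8² / 6² = -24.18791111 eV
E_1 = -13.6057 × 8² / 1² = -870.76480000 eV
ΔE = E_6 - E_1 = 846.57688889 eV

λ = hc/E = 1239.84 eV·nm / 846.57688889 eV
λ = 1.464533 nm

This is the ε-line of the Lyman series in O⁷⁺.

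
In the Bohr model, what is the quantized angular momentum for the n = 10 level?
1.05e-33 J·s (or 10ℏ)

In the Bohr model, angular momentum is quantized:
L = nℏ

where ℏ = h/(2π) = 1.0546e-34 J·s

For n = 10:
L = 10 × 1.0546e-34 J·s
L = 1.05e-33 J·s

This can also be written as L = 10ℏ.
The angular momentum is an integer multiple of the reduced Planck constant.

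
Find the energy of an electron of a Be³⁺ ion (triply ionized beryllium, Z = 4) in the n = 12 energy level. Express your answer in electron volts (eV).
-1.51174 eV

The energy levels of a hydrogen-like atom are given by:
E_n = -13.6057 Z² / n² eV  (with Z = 4 for Be³⁺)

For n = 12:
E_12 = -13.6057 × 4² / 12²
E_12 = -13.6057 × 16 / 144
E_12 = -1.51174 eV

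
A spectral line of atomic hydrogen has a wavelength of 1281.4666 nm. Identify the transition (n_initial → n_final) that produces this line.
n = 5 → n = 3

First, find the photon energy from the wavelength (hc = 1239.84 eV·nm):
E = hc/λ = 1239.84 eV·nm / 1281.4666 nm = 0.96751644 eV

The energy levels of hydrogen satisfy E_n = -13.6057 / n² eV, so an emission n_i → n_f releases
ΔE = 13.6057 × (1/n_f² − 1/n_i²) eV.

Setting ΔE equal to the photon energy:
1/n_f² − 1/n_i² = 0.96751644 / 13.6057 = 0.071111111

Since 1/n_i² must be positive, we need 1/n_f² > 0.071111111, i.e. n_f ≤ 3. For each allowed n_f, solve n_i = (1/n_f² − 0.071111111)^(−1/2) and check whether it is a whole number:
  n_f = 1: 1/n_i² = 1.000000000 − 0.071111111 = 0.928888889 → n_i = 1.038  (not an integer) ✗
  n_f = 2: 1/n_i² = 0.250000000 − 0.071111111 = 0.178888889 → n_i = 2.364  (not an integer) ✗
  n_f = 3: 1/n_i² = 0.111111111 − 0.071111111 = 0.040000000 → n_i = 5.000  → integer, n_i = 5 ✓

Only n_f = 3 gives an integer upper level, n_i = 5.

The transition is from n = 5 to n = 3 (emission).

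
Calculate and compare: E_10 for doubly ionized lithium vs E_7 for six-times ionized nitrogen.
N⁶⁺ at n = 7 (E = -13.6057 eV)

Using E_n = -13.6057 Z² / n² eV:

Li²⁺ (Z = 3) at n = 10:
E = -13.6057 × 3² / 10² = -13.6057 × 9 / 100 = -1.2245130 eV

N⁶⁺ (Z = 7) at n = 7:
E = -13.6057 × 7² / 7² = -13.6057 × 49 / 49 = -13.6057000 eV

Since -13.6057000 eV < -1.2245130 eV,
N⁶⁺ at n = 7 is more tightly bound (requires more energy to ionize).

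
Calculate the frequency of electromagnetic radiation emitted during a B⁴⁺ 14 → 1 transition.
8.18e+16 Hz

First, find the transition energy:
E_14 = -13.6057 × 5² / 14² = -1.7354 eV
E_1 = -13.6057 × 5² / 1² = -340.1425 eV
|ΔE| = |E_1 - E_14| = 338.4071 eV

Convert to Joules: E = 338.4071 eV × (1.602177 × 10⁻¹⁹ J/eV) = 5.4219e-17 J

Using E = hf:
f = E/h = 5.4219e-17 J / (6.62607 × 10⁻³⁴ J·s)
f = 8.18e+16 Hz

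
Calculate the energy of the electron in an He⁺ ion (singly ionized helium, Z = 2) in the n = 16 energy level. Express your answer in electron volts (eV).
-0.21259 eV

The energy levels of a hydrogen-like atom are given by:
E_n = -13.6057 Z² / n² eV  (with Z = 2 for He⁺)

For n = 16:
E_16 = -13.6057 × 2² / 16²
E_16 = -13.6057 × 4 / 256
E_16 = -0.21259 eV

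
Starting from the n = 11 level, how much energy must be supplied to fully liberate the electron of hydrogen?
0.112444 eV

The ionization energy is the energy needed to remove the electron completely (n → ∞).

For hydrogen, E_n = -13.6057 eV / n².

At n = 11: E_11 = -13.6057 / 11² = -0.112443802 eV
At n = ∞: E_∞ = 0 eV

Ionization energy = E_∞ - E_11 = 0 - (-0.112443802) = 0.112443802 eV
Ionization energy ≈ 0.112444 eV

This is also called the binding energy of the electron in state n = 11.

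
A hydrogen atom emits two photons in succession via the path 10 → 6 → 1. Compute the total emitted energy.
13.470 eV

The energy levels of hydrogen are E_n = -13.6057 / n² eV.

First transition (10 → 6):
ΔE₁ = |E_6 - E_10|
ΔE₁ = |-0.377936111 - (-0.136057000)| = 0.241879 eV

Second transition (6 → 1):
ΔE₂ = |E_1 - E_6|
ΔE₂ = |-13.605700000 - (-0.377936111)| = 13.227764 eV

Total energy released:
E_total = ΔE₁ + ΔE₂ = 0.241879 + 13.227764 = 13.470 eV

Note: This equals the direct transition 10 → 1: 13.470 eV ✓
Energy is conserved regardless of the path taken.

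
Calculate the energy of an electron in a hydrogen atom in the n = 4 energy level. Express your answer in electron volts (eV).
-0.85 eV

The energy levels of a hydrogen-like atom are given by:
E_n = -13.6057 eV / n²

For n = 4:
E_4 = -13.6057 eV / 4²
E_4 = -13.6057 eV / 16
E_4 = -0.85 eV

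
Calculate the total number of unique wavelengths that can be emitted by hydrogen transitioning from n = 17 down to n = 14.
6

The electron can occupy levels n = 14, 15, ..., 17 during de-excitation — that is m = 17 - 14 + 1 = 4 distinct levels.

The number of distinct spectral lines equals the number of ways to choose 2 of these m levels (each pair gives one possible emission transition):

Number of lines = m(m-1)/2 = 4×3/2 = 6

These correspond to all possible transitions between the 4 levels:
17 → 16, 17 → 15, 17 → 14, 16 → 15, 16 → 14, 15 → 14

Each transition produces a photon with a unique energy (and thus wavelength). This count does not depend on Z.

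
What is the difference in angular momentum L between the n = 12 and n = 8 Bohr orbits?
4.22e-34 J·s (or 4ℏ)

In the Bohr model, L_n = nℏ where ℏ = 1.0546e-34 J·s.

L_12 = 12ℏ = 1.2655e-33 J·s
L_8 = 8ℏ = 8.4368e-34 J·s

ΔL = L_12 - L_8 = (12 - 8)ℏ = 4ℏ
ΔL = 4 × 1.0546e-34 J·s = 4.22e-34 J·s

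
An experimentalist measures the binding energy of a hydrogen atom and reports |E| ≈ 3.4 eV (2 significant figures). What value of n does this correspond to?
n = 2

The exact energy levels follow E_n = -13.6057 eV / n².

The measured value (-3.4 eV) is reported to only 2 significant figures, so we must test candidate n values and see which one matches to that precision.

Candidate energies:
  n = 1:  E = -13.6057/1² = -13.605700 eV
  n = 2:  E = -13.6057/2² = -3.401425 eV  ← matches
  n = 3:  E = -13.6057/3² = -1.511744 eV
  n = 4:  E = -13.6057/4² = -0.850356 eV

Checking against the measurement of -3.4 eV (2 sig figs), only n = 2 agrees:
E_2 = -3.401425 eV, which rounds to -3.4 eV ✓

Therefore n = 2.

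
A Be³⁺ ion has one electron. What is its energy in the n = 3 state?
-24.188 eV

For hydrogen-like ions, the energy levels scale with Z²:
E_n = -13.6057 Z² / n² eV

For Be³⁺ (Z = 4) at n = 3:
E_3 = -13.6057 × 4² / 3²
E_3 = -13.6057 × 16 / 9
E_3 = -217.6912 / 9
E_3 = -24.188 eV

The energy is 16 times more negative than hydrogen at the same n due to the stronger nuclear charge.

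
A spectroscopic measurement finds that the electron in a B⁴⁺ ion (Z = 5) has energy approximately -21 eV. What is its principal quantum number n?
n = 4

The exact energy levels follow E_n = -13.6057 Z² / n² eV with Z = 5.

The measured value (-21 eV) is reported to only 2 significant figures, so we must test candidate n values and see which one matches to that precision.

Candidate energies:
  n = 2:  E = -13.6057 × 5² / 2² = -85.03563 eV
  n = 3:  E = -13.6057 × 5² / 3² = -37.79361 eV
  n = 4:  E = -13.6057 × 5² / 4² = -21.25891 eV  ← matches
  n = 5:  E = -13.6057 × 5² / 5² = -13.60570 eV
  n = 6:  E = -13.6057 × 5² / 6² = -9.44840 eV

Checking against the measurement of -21 eV (2 sig figs), only n = 4 agrees:
E_4 = -21.25891 eV, which rounds to -21 eV ✓

Therefore n = 4.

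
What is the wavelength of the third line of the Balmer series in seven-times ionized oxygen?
6.78 nm

The lines of a series are numbered from the longest wavelength (smallest ΔE) outward; the third line is the transition from n = n_f + 3 to n_f.
The Balmer series has all transitions ending at n_f = 2.

For O⁷⁺ (Z = 8), the third line (γ-line) is the jump from n = 5 to n = 2:
E_5 = -13.6057 × 8² / 5² = -34.8306 eV
E_2 = -13.6057 × 8² / 2² = -217.6912 eV
ΔE = E_5 - E_2 = 182.8606 eV

λ = hc/E = 1239.84 eV·nm / 182.8606 eV
λ = 6.78 nm

This is the γ-line of the Balmer series in O⁷⁺.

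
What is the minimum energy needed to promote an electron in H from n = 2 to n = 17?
3.354 eV

The energy levels of a hydrogen-like atom are E_n = -13.6057 eV / n².

Energy at n = 2: E_2 = -13.6057 / 2² = -3.401425 eV
Energy at n = 17: E_17 = -13.6057 / 17² = -0.047079 eV

The excitation energy is the difference:
ΔE = E_17 - E_2
ΔE = -0.047079 - (-3.401425)
ΔE = 3.354 eV

Since this is positive, energy must be absorbed (photon absorption).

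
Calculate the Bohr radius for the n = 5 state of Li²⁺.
0.440981 nm (or 4.409810 Å)

The Bohr radius formula is:
r_n = n² a₀ / Z

where a₀ = 0.052917721 nm is the Bohr radius.

For Li²⁺ (Z = 3) at n = 5:
r_5 = 5² × 0.052917721 nm / 3
r_5 = 25 × 0.052917721 nm / 3
r_5 = 1.3229430 nm / 3
r_5 = 0.440981 nm

The electron orbits at approximately 0.440981 nm from the nucleus.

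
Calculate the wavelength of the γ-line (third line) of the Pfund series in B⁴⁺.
149.54 nm

The lines of a series are numbered from the longest wavelength (smallest ΔE) outward; the third line is the transition from n = n_f + 3 to n_f.
The Pfund series has all transitions ending at n_f = 5.

For B⁴⁺ (Z = 5), the third line (γ-line) is the jump from n = 8 to n = 5:
E_8 = -13.6057 × 5² / 8² = -5.314727 eV
E_5 = -13.6057 × 5² / 5² = -13.605700 eV
ΔE = E_8 - E_5 = 8.290973 eV

λ = hc/E = 1239.84 eV·nm / 8.290973 eV
λ = 149.54 nm

This is the γ-line of the Pfund series in B⁴⁺.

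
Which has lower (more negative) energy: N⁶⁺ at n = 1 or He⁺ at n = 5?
N⁶⁺ at n = 1 (E = -666.67930 eV)

Using E_n = -13.6057 Z² / n² eV:

N⁶⁺ (Z = 7) at n = 1:
E = -13.6057 × 7² / 1² = -13.6057 × 49 / 1 = -666.67930000 eV

He⁺ (Z = 2) at n = 5:
E = -13.6057 × 2² / 5² = -13.6057 × 4 / 25 = -2.17691200 eV

Since -666.67930000 eV < -2.17691200 eV,
N⁶⁺ at n = 1 is more tightly bound (requires more energy to ionize).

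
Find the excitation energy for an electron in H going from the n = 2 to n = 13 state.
3.32 eV

The energy levels of a hydrogen-like atom are E_n = -13.6057 eV / n².

Energy at n = 2: E_2 = -13.6057 / 2² = -3.40143 eV
Energy at n = 13: E_13 = -13.6057 / 13² = -0.08051 eV

The excitation energy is the difference:
ΔE = E_13 - E_2
ΔE = -0.08051 - (-3.40143)
ΔE = 3.32 eV

Since this is positive, energy must be absorbed (photon absorption).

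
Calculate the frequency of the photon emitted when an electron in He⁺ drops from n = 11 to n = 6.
2.57e+14 Hz

First, find the transition energy:
E_11 = -13.6057 × 2² / 11² = -0.44978 eV
E_6 = -13.6057 × 2² / 6² = -1.51174 eV
|ΔE| = |E_6 - E_11| = 1.06196 eV

Convert to Joules: E = 1.06196 eV × (1.602177 × 10⁻¹⁹ J/eV) = 1.7014e-19 J

Using E = hf:
f = E/h = 1.7014e-19 J / (6.62607 × 10⁻³⁴ J·s)
f = 2.57e+14 Hz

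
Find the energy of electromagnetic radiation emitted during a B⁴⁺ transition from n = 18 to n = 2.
83.98580 eV

The energy levels are E_n = -13.6057 Z² eV / n².

Energy at n = 18: E_18 = -13.6057 × 5² / 18² = -1.04982253 eV
Energy at n = 2: E_2 = -13.6057 × 5² / 2² = -85.03562500 eV

For emission (electron falling to lower state), the photon energy is:
E_photon = E_18 - E_2 = |-1.04982253 - (-85.03562500)|
E_photon = 83.98580 eV

This energy is carried away by the emitted photon.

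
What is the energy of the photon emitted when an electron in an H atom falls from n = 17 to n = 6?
0.33086 eV

The energy levels are E_n = -13.6057 eV / n².

Energy at n = 17: E_17 = -13.6057 / 17² = -0.04707855 eV
Energy at n = 6: E_6 = -13.6057 / 6² = -0.37793611 eV

For emission (electron falling to lower state), the photon energy is:
E_photon = E_17 - E_6 = |-0.04707855 - (-0.37793611)|
E_photon = 0.33086 eV

This energy is carried away by the emitted photon.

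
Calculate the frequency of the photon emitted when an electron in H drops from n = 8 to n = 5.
8.0190e+13 Hz

First, find the transition energy:
E_8 = -13.6057 / 8² = -0.21258906 eV
E_5 = -13.6057 / 5² = -0.54422800 eV
|ΔE| = |E_5 - E_8| = 0.33163894 eV

Convert to Joules: E = 0.33163894 eV × (1.602177 × 10⁻¹⁹ J/eV) = 5.313443e-20 J

Using E = hf:
f = E/h = 5.313443e-20 J / (6.62607 × 10⁻³⁴ J·s)
f = 8.0190e+13 Hz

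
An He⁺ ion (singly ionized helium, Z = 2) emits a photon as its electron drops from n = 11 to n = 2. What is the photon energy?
13.155925 eV

The energy levels are E_n = -13.6057 Z² eV / n².

Energy at n = 11: E_11 = -13.6057 × 2² / 11² = -0.449775207 eV
Energy at n = 2: E_2 = -13.6057 × 2² / 2² = -13.605700000 eV

For emission (electron falling to lower state), the photon energy is:
E_photon = E_11 - E_2 = |-0.449775207 - (-13.605700000)|
E_photon = 13.155925 eV

This energy is carried away by the emitted photon.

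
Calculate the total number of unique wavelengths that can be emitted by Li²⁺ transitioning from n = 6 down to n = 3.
6

The electron can occupy levels n = 3, 4, ..., 6 during de-excitation — that is m = 6 - 3 + 1 = 4 distinct levels.

The number of distinct spectral lines equals the number of ways to choose 2 of these m levels (each pair gives one possible emission transition):

Number of lines = m(m-1)/2 = 4×3/2 = 6

These correspond to all possible transitions between the 4 levels:
6 → 5, 6 → 4, 6 → 3, 5 → 4, 5 → 3, 4 → 3

Each transition produces a photon with a unique energy (and thus wavelength). This count does not depend on Z.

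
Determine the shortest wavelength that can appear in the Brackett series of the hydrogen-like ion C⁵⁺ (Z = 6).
40.50 nm

The series limit corresponds to the transition from n = ∞ to n = 4.
This is the highest energy (shortest wavelength) transition in the Brackett series.

E_∞ = 0 eV
E_4 = -13.6057 × 6² / 4² = -30.6128 eV

Energy at series limit:
ΔE = E_∞ - E_4 = 0 - (-30.6128) = 30.6128 eV
λ = hc/E = 1239.84 eV·nm / 30.6128 eV = 40.50 nm

This energy equals the ionization energy from the n = 4 state of C⁵⁺.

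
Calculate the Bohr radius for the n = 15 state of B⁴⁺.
2.38130 nm (or 23.81297 Å)

The Bohr radius formula is:
r_n = n² a₀ / Z

where a₀ = 0.05291772 nm is the Bohr radius.

For B⁴⁺ (Z = 5) at n = 15:
r_15 = 15² × 0.05291772 nm / 5
r_15 = 225 × 0.05291772 nm / 5
r_15 = 11.906487 nm / 5
r_15 = 2.38130 nm

The electron orbits at approximately 2.38130 nm from the nucleus.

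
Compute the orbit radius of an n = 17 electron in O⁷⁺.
1.9117 nm (or 19.1165 Å)

The Bohr radius formula is:
r_n = n² a₀ / Z

where a₀ = 0.0529177 nm is the Bohr radius.

For O⁷⁺ (Z = 8) at n = 17:
r_17 = 17² × 0.0529177 nm / 8
r_17 = 289 × 0.0529177 nm / 8
r_17 = 15.29322 nm / 8
r_17 = 1.9117 nm

The electron orbits at approximately 1.9117 nm from the nucleus.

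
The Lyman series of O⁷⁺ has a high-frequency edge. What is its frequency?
2.1055e+17 Hz

The series limit corresponds to the transition from n = ∞ to n = 1.
This is the highest energy (shortest wavelength) transition in the Lyman series.

E_∞ = 0 eV
E_1 = -13.6057 × 8² / 1² = -870.764800 eV

Energy at series limit:
ΔE = E_∞ - E_1 = 0 - (-870.764800) = 870.764800 eV
E = 870.764800 eV × (1.602177 × 10⁻¹⁹ J/eV) = 1.395119e-16 J
f = E/h = 1.395119e-16 J / (6.62607 × 10⁻³⁴ J·s) = 2.1055e+17 Hz

This energy equals the ionization energy from the n = 1 state of O⁷⁺.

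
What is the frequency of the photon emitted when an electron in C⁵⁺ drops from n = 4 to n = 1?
1.11e+17 Hz

First, find the transition energy:
E_4 = -13.6057 × 6² / 4² = -30.61282500 eV
E_1 = -13.6057 × 6² / 1² = -489.80520000 eV
|ΔE| = |E_1 - E_4| = 459.19237500 eV

Convert to Joules: E = 459.19237500 eV × (1.602177 × 10⁻¹⁹ J/eV) = 7.3571e-17 J

Using E = hf:
f = E/h = 7.3571e-17 J / (6.62607 × 10⁻³⁴ J·s)
f = 1.11e+17 Hz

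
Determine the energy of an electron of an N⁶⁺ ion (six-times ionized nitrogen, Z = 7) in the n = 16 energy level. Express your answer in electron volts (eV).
-2.604 eV

The energy levels of a hydrogen-like atom are given by:
E_n = -13.6057 Z² / n² eV  (with Z = 7 for N⁶⁺)

For n = 16:
E_16 = -13.6057 × 7² / 16²
E_16 = -13.6057 × 49 / 256
E_16 = -2.604 eV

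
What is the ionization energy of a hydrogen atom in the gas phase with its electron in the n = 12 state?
0.09448 eV

The ionization energy is the energy needed to remove the electron completely (n → ∞).

For hydrogen, E_n = -13.6057 eV / n².

At n = 12: E_12 = -13.6057 / 12² = -0.09448403 eV
At n = ∞: E_∞ = 0 eV

Ionization energy = E_∞ - E_12 = 0 - (-0.09448403) = 0.09448403 eV
Ionization energy ≈ 0.09448 eV

This is also called the binding energy of the electron in state n = 12.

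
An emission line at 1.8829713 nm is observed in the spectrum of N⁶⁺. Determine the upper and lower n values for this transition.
n = 9 → n = 1

First, find the photon energy from the wavelength (hc = 1239.84 eV·nm):
E = hc/λ = 1239.84 eV·nm / 1.8829713 nm = 658.44870 eV

The energy levels of N⁶⁺ satisfy E_n = -13.6057 × 7² / n² eV, so an emission n_i → n_f releases
ΔE = 13.6057 × 7² × (1/n_f² − 1/n_i²) eV.

Setting ΔE equal to the photon energy:
1/n_f² − 1/n_i² = 658.44870 / (13.6057 × 7²) = 0.98765433

Since 1/n_i² must be positive, we need 1/n_f² > 0.98765433, i.e. n_f ≤ 1. For each allowed n_f, solve n_i = (1/n_f² − 0.98765433)^(−1/2) and check whether it is a whole number:
  n_f = 1: 1/n_i² = 1.00000000 − 0.98765433 = 0.01234567 → n_i = 9.000  → integer, n_i = 9 ✓

Only n_f = 1 gives an integer upper level, n_i = 9.

The transition is from n = 9 to n = 1 (emission).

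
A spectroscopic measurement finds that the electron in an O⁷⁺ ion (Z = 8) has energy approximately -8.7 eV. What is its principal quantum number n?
n = 10

The exact energy levels follow E_n = -13.6057 Z² / n² eV with Z = 8.

The measured value (-8.7 eV) is reported to only 2 significant figures, so we must test candidate n values and see which one matches to that precision.

Candidate energies:
  n = 8:  E = -13.6057 × 8² / 8² = -13.605700 eV
  n = 9:  E = -13.6057 × 8² / 9² = -10.750183 eV
  n = 10:  E = -13.6057 × 8² / 10² = -8.707648 eV  ← matches
  n = 11:  E = -13.6057 × 8² / 11² = -7.196403 eV
  n = 12:  E = -13.6057 × 8² / 12² = -6.046978 eV

Checking against the measurement of -8.7 eV (2 sig figs), only n = 10 agrees:
E_10 = -8.707648 eV, which rounds to -8.7 eV ✓

Therefore n = 10.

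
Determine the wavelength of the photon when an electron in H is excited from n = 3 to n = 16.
850.0222 nm

First, find the transition energy using E_n = -13.6057 / n² eV:
E_3 = -13.6057 / 3² = -1.51174444 eV
E_16 = -13.6057 / 16² = -0.05314727 eV

Photon energy: |ΔE| = |E_16 - E_3| = 1.45859717 eV

Convert to wavelength using E = hc/λ with hc = 1239.84 eV·nm:
λ = hc/E = 1239.84 eV·nm / 1.45859717 eV
λ = 850.0222 nm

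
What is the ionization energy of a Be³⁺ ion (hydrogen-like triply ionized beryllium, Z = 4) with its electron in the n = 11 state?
1.80 eV

The ionization energy is the energy needed to remove the electron completely (n → ∞).

For a hydrogen-like ion with Z = 4, E_n = -13.6057 Z² / n² eV.

At n = 11: E_11 = -13.6057 × 4² / 11² = -1.79910 eV
At n = ∞: E_∞ = 0 eV

Ionization energy = E_∞ - E_11 = 0 - (-1.79910) = 1.79910 eV
Ionization energy ≈ 1.80 eV

This is also called the binding energy of the electron in state n = 11.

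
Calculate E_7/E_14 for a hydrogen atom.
4.00

Using E_n = -13.6057 Z² / n² eV with Z = 1:

E_7 = -13.6057 / 7² = -13.6057 / 49 = -0.27766735 eV
E_14 = -13.6057 / 14² = -13.6057 / 196 = -0.06941684 eV

The ratio is:
E_7/E_14 = (-0.27766735) / (-0.06941684)
E_7/E_14 = (-13.6057/49) / (-13.6057/196)
E_7/E_14 = 196/49
E_7/E_14 = 4.00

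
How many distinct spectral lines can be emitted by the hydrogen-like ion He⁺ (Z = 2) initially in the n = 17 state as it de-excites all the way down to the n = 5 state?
78

The electron can occupy levels n = 5, 6, ..., 17 during de-excitation — that is m = 17 - 5 + 1 = 13 distinct levels.

The number of distinct spectral lines equals the number of ways to choose 2 of these m levels (each pair gives one possible emission transition):

Number of lines = m(m-1)/2 = 13×12/2 = 78

These correspond to all possible transitions between the 13 levels:
17 → 16, 17 → 15, 17 → 14, 17 → 13, 17 → 12, 17 → 11, 17 → 10, 17 → 9...

Each transition produces a photon with a unique energy (and thus wavelength). This count does not depend on Z.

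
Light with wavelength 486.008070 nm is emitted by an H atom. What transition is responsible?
n = 4 → n = 2

First, find the photon energy from the wavelength (hc = 1239.84 eV·nm):
E = hc/λ = 1239.84 eV·nm / 486.008070 nm = 2.5510688 eV

The energy levels of hydrogen satisfy E_n = -13.6057 / n² eV, so an emission n_i → n_f releases
ΔE = 13.6057 × (1/n_f² − 1/n_i²) eV.

Setting ΔE equal to the photon energy:
1/n_f² − 1/n_i² = 2.5510688 / 13.6057 = 0.18750000

Since 1/n_i² must be positive, we need 1/n_f² > 0.18750000, i.e. n_f ≤ 2. For each allowed n_f, solve n_i = (1/n_f² − 0.18750000)^(−1/2) and check whether it is a whole number:
  n_f = 1: 1/n_i² = 1.00000000 − 0.18750000 = 0.81250000 → n_i = 1.109  (not an integer) ✗
  n_f = 2: 1/n_i² = 0.25000000 − 0.18750000 = 0.06250000 → n_i = 4.000  → integer, n_i = 4 ✓

Only n_f = 2 gives an integer upper level, n_i = 4.

The transition is from n = 4 to n = 2 (emission).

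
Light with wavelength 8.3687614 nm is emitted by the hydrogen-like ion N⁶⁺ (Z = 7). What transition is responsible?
n = 6 → n = 2

First, find the photon energy from the wavelength (hc = 1239.84 eV·nm):
E = hc/λ = 1239.84 eV·nm / 8.3687614 nm = 148.15096 eV

The energy levels of N⁶⁺ satisfy E_n = -13.6057 × 7² / n² eV, so an emission n_i → n_f releases
ΔE = 13.6057 × 7² × (1/n_f² − 1/n_i²) eV.

Setting ΔE equal to the photon energy:
1/n_f² − 1/n_i² = 148.15096 / (13.6057 × 7²) = 0.22222223

Since 1/n_i² must be positive, we need 1/n_f² > 0.22222223, i.e. n_f ≤ 2. For each allowed n_f, solve n_i = (1/n_f² − 0.22222223)^(−1/2) and check whether it is a whole number:
  n_f = 1: 1/n_i² = 1.00000000 − 0.22222223 = 0.77777777 → n_i = 1.134  (not an integer) ✗
  n_f = 2: 1/n_i² = 0.25000000 − 0.22222223 = 0.02777777 → n_i = 6.000  → integer, n_i = 6 ✓

Only n_f = 2 gives an integer upper level, n_i = 6.

The transition is from n = 6 to n = 2 (emission).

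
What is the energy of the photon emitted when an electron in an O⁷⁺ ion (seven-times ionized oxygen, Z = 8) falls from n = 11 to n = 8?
6.4093 eV

The energy levels are E_n = -13.6057 Z² eV / n².

Energy at n = 11: E_11 = -13.6057 × 8² / 11² = -7.1964033 eV
Energy at n = 8: E_8 = -13.6057 × 8² / 8² = -13.6057000 eV

For emission (electron falling to lower state), the photon energy is:
E_photon = E_11 - E_8 = |-7.1964033 - (-13.6057000)|
E_photon = 6.4093 eV

This energy is carried away by the emitted photon.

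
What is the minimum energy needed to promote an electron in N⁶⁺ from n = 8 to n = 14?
7.02 eV

The energy levels of a hydrogen-like atom are E_n = -13.6057 Z² eV / n².

Energy at n = 8: E_8 = -13.6057 × 7² / 8² = -10.41686 eV
Energy at n = 14: E_14 = -13.6057 × 7² / 14² = -3.40143 eV

The excitation energy is the difference:
ΔE = E_14 - E_8
ΔE = -3.40143 - (-10.41686)
ΔE = 7.02 eV

Since this is positive, energy must be absorbed (photon absorption).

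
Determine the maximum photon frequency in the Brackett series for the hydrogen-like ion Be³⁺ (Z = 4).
3.2898e+15 Hz

The series limit corresponds to the transition from n = ∞ to n = 4.
This is the highest energy (shortest wavelength) transition in the Brackett series.

E_∞ = 0 eV
E_4 = -13.6057 × 4² / 4² = -13.605700 eV

Energy at series limit:
ΔE = E_∞ - E_4 = 0 - (-13.605700) = 13.605700 eV
E = 13.605700 eV × (1.602177 × 10⁻¹⁹ J/eV) = 2.179874e-18 J
f = E/h = 2.179874e-18 J / (6.62607 × 10⁻³⁴ J·s) = 3.2898e+15 Hz

This energy equals the ionization energy from the n = 4 state of Be³⁺.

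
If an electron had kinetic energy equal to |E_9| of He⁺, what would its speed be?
4.86e+05 m/s (or 0.16% of c)

The binding energy at n = 9 for He⁺ is:
E_9 = -13.6057 × 2²/9² = -0.671886 eV
|E_9| = 0.671886 eV

Convert to Joules:
KE = 0.671886 eV × (1.602177 × 10⁻¹⁹ J/eV) = 1.0765e-19 J

Using KE = ½mv²:
v = √(2·KE/m_e)
v = √(2 × 1.0765e-19 J / 9.10938 × 10⁻³¹ kg)
v = 4.86e+05 m/s

This is approximately 0.16% the speed of light.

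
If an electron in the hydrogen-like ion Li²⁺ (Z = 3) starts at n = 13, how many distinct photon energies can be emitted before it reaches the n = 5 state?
36

The electron can occupy levels n = 5, 6, ..., 13 during de-excitation — that is m = 13 - 5 + 1 = 9 distinct levels.

The number of distinct spectral lines equals the number of ways to choose 2 of these m levels (each pair gives one possible emission transition):

Number of lines = m(m-1)/2 = 9×8/2 = 36

These correspond to all possible transitions between the 9 levels:
13 → 12, 13 → 11, 13 → 10, 13 → 9, 13 → 8, 13 → 7, 13 → 6, 13 → 5...

Each transition produces a photon with a unique energy (and thus wavelength). This count does not depend on Z.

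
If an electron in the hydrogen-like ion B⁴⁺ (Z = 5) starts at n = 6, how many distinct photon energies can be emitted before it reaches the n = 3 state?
6

The electron can occupy levels n = 3, 4, ..., 6 during de-excitation — that is m = 6 - 3 + 1 = 4 distinct levels.

The number of distinct spectral lines equals the number of ways to choose 2 of these m levels (each pair gives one possible emission transition):

Number of lines = m(m-1)/2 = 4×3/2 = 6

These correspond to all possible transitions between the 4 levels:
6 → 5, 6 → 4, 6 → 3, 5 → 4, 5 → 3, 4 → 3

Each transition produces a photon with a unique energy (and thus wavelength). This count does not depend on Z.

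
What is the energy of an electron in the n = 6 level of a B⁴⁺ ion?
-9.448 eV

For hydrogen-like ions, the energy levels scale with Z²:
E_n = -13.6057 Z² / n² eV

For B⁴⁺ (Z = 5) at n = 6:
E_6 = -13.6057 × 5² / 6²
E_6 = -13.6057 × 25 / 36
E_6 = -340.1425 / 36
E_6 = -9.448 eV

The energy is 25 times more negative than hydrogen at the same n due to the stronger nuclear charge.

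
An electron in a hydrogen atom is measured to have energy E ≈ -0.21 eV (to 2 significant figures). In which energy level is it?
n = 8

The exact energy levels follow E_n = -13.6057 eV / n².

The measured value (-0.21 eV) is reported to only 2 significant figures, so we must test candidate n values and see which one matches to that precision.

Candidate energies:
  n = 6:  E = -13.6057/6² = -0.37794 eV
  n = 7:  E = -13.6057/7² = -0.27767 eV
  n = 8:  E = -13.6057/8² = -0.21259 eV  ← matches
  n = 9:  E = -13.6057/9² = -0.16797 eV
  n = 10:  E = -13.6057/10² = -0.13606 eV

Checking against the measurement of -0.21 eV (2 sig figs), only n = 8 agrees:
E_8 = -0.21259 eV, which rounds to -0.21 eV ✓

Therefore n = 8.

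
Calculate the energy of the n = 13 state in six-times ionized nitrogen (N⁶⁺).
-3.944848 eV

For hydrogen-like ions, the energy levels scale with Z²:
E_n = -13.6057 Z² / n² eV

For N⁶⁺ (Z = 7) at n = 13:
E_13 = -13.6057 × 7² / 13²
E_13 = -13.6057 × 49 / 169
E_13 = -666.6793 / 169
E_13 = -3.944848 eV

The energy is 49 times more negative than hydrogen at the same n due to the stronger nuclear charge.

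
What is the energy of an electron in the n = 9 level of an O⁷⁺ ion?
-10.75018 eV

For hydrogen-like ions, the energy levels scale with Z²:
E_n = -13.6057 Z² / n² eV

For O⁷⁺ (Z = 8) at n = 9:
E_9 = -13.6057 × 8² / 9²
E_9 = -13.6057 × 64 / 81
E_9 = -870.7648 / 81
E_9 = -10.75018 eV

The energy is 64 times more negative than hydrogen at the same n due to the stronger nuclear charge.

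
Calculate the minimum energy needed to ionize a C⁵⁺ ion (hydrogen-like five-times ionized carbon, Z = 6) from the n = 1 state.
489.805200 eV

The ionization energy is the energy needed to remove the electron completely (n → ∞).

For a hydrogen-like ion with Z = 6, E_n = -13.6057 Z² / n² eV.

At n = 1: E_1 = -13.6057 × 6² / 1² = -489.805200000 eV
At n = ∞: E_∞ = 0 eV

Ionization energy = E_∞ - E_1 = 0 - (-489.805200000) = 489.805200000 eV
Ionization energy ≈ 489.805200 eV

This is also called the binding energy of the electron in state n = 1.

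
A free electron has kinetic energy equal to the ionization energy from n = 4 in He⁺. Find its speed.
1.0938e+06 m/s (or 0.364868% of c)

The binding energy at n = 4 for He⁺ is:
E_4 = -13.6057 × 2²/4² = -3.40142500 eV
|E_4| = 3.40142500 eV

Convert to Joules:
KE = 3.40142500 eV × (1.602177 × 10⁻¹⁹ J/eV) = 5.449685e-19 J

Using KE = ½mv²:
v = √(2·KE/m_e)
v = √(2 × 5.449685e-19 J / 9.10938 × 10⁻³¹ kg)
v = 1.0938e+06 m/s

This is approximately 0.364868% the speed of light.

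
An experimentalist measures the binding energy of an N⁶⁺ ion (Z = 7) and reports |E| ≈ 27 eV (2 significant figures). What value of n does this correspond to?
n = 5

The exact energy levels follow E_n = -13.6057 Z² / n² eV with Z = 7.

The measured value (-27 eV) is reported to only 2 significant figures, so we must test candidate n values and see which one matches to that precision.

Candidate energies:
  n = 3:  E = -13.6057 × 7² / 3² = -74.07548 eV
  n = 4:  E = -13.6057 × 7² / 4² = -41.66746 eV
  n = 5:  E = -13.6057 × 7² / 5² = -26.66717 eV  ← matches
  n = 6:  E = -13.6057 × 7² / 6² = -18.51887 eV
  n = 7:  E = -13.6057 × 7² / 7² = -13.60570 eV

Checking against the measurement of -27 eV (2 sig figs), only n = 5 agrees:
E_5 = -26.66717 eV, which rounds to -27 eV ✓

Therefore n = 5.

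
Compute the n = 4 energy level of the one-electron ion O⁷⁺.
-54.42 eV

For hydrogen-like ions, the energy levels scale with Z²:
E_n = -13.6057 Z² / n² eV

For O⁷⁺ (Z = 8) at n = 4:
E_4 = -13.6057 × 8² / 4²
E_4 = -13.6057 × 64 / 16
E_4 = -870.7648 / 16
E_4 = -54.42 eV

The energy is 64 times more negative than hydrogen at the same n due to the stronger nuclear charge.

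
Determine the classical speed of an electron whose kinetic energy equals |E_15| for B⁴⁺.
7.29231e+05 m/s (or 0.24325% of c)

The binding energy at n = 15 for B⁴⁺ is:
E_15 = -13.6057 × 5²/15² = -1.51174444 eV
|E_15| = 1.51174444 eV

Convert to Joules:
KE = 1.51174444 eV × (1.602177 × 10⁻¹⁹ J/eV) = 2.4220822e-19 J

Using KE = ½mv²:
v = √(2·KE/m_e)
v = √(2 × 2.4220822e-19 J / 9.10938 × 10⁻³¹ kg)
v = 7.29231e+05 m/s

This is approximately 0.24325% the speed of light.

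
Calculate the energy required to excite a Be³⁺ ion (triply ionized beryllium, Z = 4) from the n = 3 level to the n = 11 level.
22.388810 eV

The energy levels of a hydrogen-like atom are E_n = -13.6057 Z² eV / n².

Energy at n = 3: E_3 = -13.6057 × 4² / 3² = -24.187911111 eV
Energy at n = 11: E_11 = -13.6057 × 4² / 11² = -1.799100826 eV

The excitation energy is the difference:
ΔE = E_11 - E_3
ΔE = -1.799100826 - (-24.187911111)
ΔE = 22.388810 eV

Since this is positive, energy must be absorbed (photon absorption).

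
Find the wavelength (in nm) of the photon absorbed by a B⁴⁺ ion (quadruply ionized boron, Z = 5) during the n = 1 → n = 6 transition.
3.74921 nm

First, find the transition energy using E_n = -13.6057 Z² / n² eV:
E_1 = -13.6057 × 5² / 1² = -340.1425000 eV
E_6 = -13.6057 × 5² / 6² = -9.4484028 eV

Photon energy: |ΔE| = |E_6 - E_1| = 330.6940972 eV

Convert to wavelength using E = hc/λ with hc = 1239.84 eV·nm:
λ = hc/E = 1239.84 eV·nm / 330.6940972 eV
λ = 3.74921 nm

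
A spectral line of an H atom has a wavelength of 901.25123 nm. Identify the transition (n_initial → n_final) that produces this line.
n = 10 → n = 3

First, find the photon energy from the wavelength (hc = 1239.84 eV·nm):
E = hc/λ = 1239.84 eV·nm / 901.25123 nm = 1.3756874 eV

The energy levels of hydrogen satisfy E_n = -13.6057 / n² eV, so an emission n_i → n_f releases
ΔE = 13.6057 × (1/n_f² − 1/n_i²) eV.

Setting ΔE equal to the photon energy:
1/n_f² − 1/n_i² = 1.3756874 / 13.6057 = 0.10111111

Since 1/n_i² must be positive, we need 1/n_f² > 0.10111111, i.e. n_f ≤ 3. For each allowed n_f, solve n_i = (1/n_f² − 0.10111111)^(−1/2) and check whether it is a whole number:
  n_f = 1: 1/n_i² = 1.00000000 − 0.10111111 = 0.89888889 → n_i = 1.055  (not an integer) ✗
  n_f = 2: 1/n_i² = 0.25000000 − 0.10111111 = 0.14888889 → n_i = 2.592  (not an integer) ✗
  n_f = 3: 1/n_i² = 0.11111111 − 0.10111111 = 0.01000000 → n_i = 10.000  → integer, n_i = 10 ✓

Only n_f = 3 gives an integer upper level, n_i = 10.

The transition is from n = 10 to n = 3 (emission).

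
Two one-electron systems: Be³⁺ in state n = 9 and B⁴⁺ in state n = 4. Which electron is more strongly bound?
B⁴⁺ at n = 4 (E = -21.2589 eV)

Using E_n = -13.6057 Z² / n² eV:

Be³⁺ (Z = 4) at n = 9:
E = -13.6057 × 4² / 9² = -13.6057 × 16 / 81 = -2.6875457 eV

B⁴⁺ (Z = 5) at n = 4:
E = -13.6057 × 5² / 4² = -13.6057 × 25 / 16 = -21.2589063 eV

Since -21.2589063 eV < -2.6875457 eV,
B⁴⁺ at n = 4 is more tightly bound (requires more energy to ionize).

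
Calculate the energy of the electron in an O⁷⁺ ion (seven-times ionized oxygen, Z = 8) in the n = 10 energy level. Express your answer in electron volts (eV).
-8.7076 eV

The energy levels of a hydrogen-like atom are given by:
E_n = -13.6057 Z² / n² eV  (with Z = 8 for O⁷⁺)

For n = 10:
E_10 = -13.6057 × 8² / 10²
E_10 = -13.6057 × 64 / 100
E_10 = -8.7076 eV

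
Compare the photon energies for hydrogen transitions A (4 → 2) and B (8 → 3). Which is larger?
4 → 2

Calculate the energy for each transition:

Transition 4 → 2:
ΔE₁ = |E_2 - E_4| = |-13.6057/2² - (-13.6057/4²)|
ΔE₁ = |-3.40142500000 - (-0.85035625000)| = 2.55106875 eV

Transition 8 → 3:
ΔE₂ = |E_3 - E_8| = |-13.6057/3² - (-13.6057/8²)|
ΔE₂ = |-1.51174444444 - (-0.21258906250)| = 1.29915538 eV

Since 2.55106875 eV > 1.29915538 eV, the transition 4 → 2 emits the more energetic photon.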